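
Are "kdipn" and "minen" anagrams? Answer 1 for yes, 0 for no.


Strings: "kdipn", "minen"
Sorted first:  diknp
Sorted second: eimnn
Differ at position 0: 'd' vs 'e' => not anagrams

0


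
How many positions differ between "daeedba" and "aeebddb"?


Comparing "daeedba" and "aeebddb" position by position:
  Position 0: 'd' vs 'a' => DIFFER
  Position 1: 'a' vs 'e' => DIFFER
  Position 2: 'e' vs 'e' => same
  Position 3: 'e' vs 'b' => DIFFER
  Position 4: 'd' vs 'd' => same
  Position 5: 'b' vs 'd' => DIFFER
  Position 6: 'a' vs 'b' => DIFFER
Positions that differ: 5

5


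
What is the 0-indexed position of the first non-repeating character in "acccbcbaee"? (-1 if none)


Input: acccbcbaee
Character frequencies:
  'a': 2
  'b': 2
  'c': 4
  'e': 2
Scanning left to right for freq == 1:
  Position 0 ('a'): freq=2, skip
  Position 1 ('c'): freq=4, skip
  Position 2 ('c'): freq=4, skip
  Position 3 ('c'): freq=4, skip
  Position 4 ('b'): freq=2, skip
  Position 5 ('c'): freq=4, skip
  Position 6 ('b'): freq=2, skip
  Position 7 ('a'): freq=2, skip
  Position 8 ('e'): freq=2, skip
  Position 9 ('e'): freq=2, skip
  No unique character found => answer = -1

-1


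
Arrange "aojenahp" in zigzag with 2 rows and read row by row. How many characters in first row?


Zigzag "aojenahp" into 2 rows:
Placing characters:
  'a' => row 0
  'o' => row 1
  'j' => row 0
  'e' => row 1
  'n' => row 0
  'a' => row 1
  'h' => row 0
  'p' => row 1
Rows:
  Row 0: "ajnh"
  Row 1: "oeap"
First row length: 4

4


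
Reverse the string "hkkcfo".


Input: hkkcfo
Reading characters right to left:
  Position 5: 'o'
  Position 4: 'f'
  Position 3: 'c'
  Position 2: 'k'
  Position 1: 'k'
  Position 0: 'h'
Reversed: ofckkh

ofckkh


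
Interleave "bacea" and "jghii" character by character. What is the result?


Interleaving "bacea" and "jghii":
  Position 0: 'b' from first, 'j' from second => "bj"
  Position 1: 'a' from first, 'g' from second => "ag"
  Position 2: 'c' from first, 'h' from second => "ch"
  Position 3: 'e' from first, 'i' from second => "ei"
  Position 4: 'a' from first, 'i' from second => "ai"
Result: bjagcheiai

bjagcheiai


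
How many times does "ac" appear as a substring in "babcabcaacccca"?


Searching for "ac" in "babcabcaacccca"
Scanning each position:
  Position 0: "ba" => no
  Position 1: "ab" => no
  Position 2: "bc" => no
  Position 3: "ca" => no
  Position 4: "ab" => no
  Position 5: "bc" => no
  Position 6: "ca" => no
  Position 7: "aa" => no
  Position 8: "ac" => MATCH
  Position 9: "cc" => no
  Position 10: "cc" => no
  Position 11: "cc" => no
  Position 12: "ca" => no
Total occurrences: 1

1


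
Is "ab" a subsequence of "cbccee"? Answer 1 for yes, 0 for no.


Check if "ab" is a subsequence of "cbccee"
Greedy scan:
  Position 0 ('c'): no match needed
  Position 1 ('b'): no match needed
  Position 2 ('c'): no match needed
  Position 3 ('c'): no match needed
  Position 4 ('e'): no match needed
  Position 5 ('e'): no match needed
Only matched 0/2 characters => not a subsequence

0


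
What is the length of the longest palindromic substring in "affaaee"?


Input: "affaaee"
Checking substrings for palindromes:
  [0:4] "affa" (len 4) => palindrome
  [1:3] "ff" (len 2) => palindrome
  [3:5] "aa" (len 2) => palindrome
  [5:7] "ee" (len 2) => palindrome
Longest palindromic substring: "affa" with length 4

4


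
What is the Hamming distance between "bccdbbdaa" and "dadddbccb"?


Comparing "bccdbbdaa" and "dadddbccb" position by position:
  Position 0: 'b' vs 'd' => differ
  Position 1: 'c' vs 'a' => differ
  Position 2: 'c' vs 'd' => differ
  Position 3: 'd' vs 'd' => same
  Position 4: 'b' vs 'd' => differ
  Position 5: 'b' vs 'b' => same
  Position 6: 'd' vs 'c' => differ
  Position 7: 'a' vs 'c' => differ
  Position 8: 'a' vs 'b' => differ
Total differences (Hamming distance): 7

7


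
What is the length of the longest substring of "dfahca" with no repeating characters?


Input: "dfahca"
Sliding window (track last position of each char):
  Position 0 ('d'): window [0,0] length 1 -- new best
  Position 1 ('f'): window [0,1] length 2 -- new best
  Position 2 ('a'): window [0,2] length 3 -- new best
  Position 3 ('h'): window [0,3] length 4 -- new best
  Position 4 ('c'): window [0,4] length 5 -- new best
  Position 5 ('a'): repeat (last at 2), move window start to 3
  Position 5 ('a'): window [3,5] length 3
Longest substring with no repeats: "dfahc" with length 5

5


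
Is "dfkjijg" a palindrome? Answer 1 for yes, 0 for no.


Input: dfkjijg
Reversed: gjijkfd
  Compare pos 0 ('d') with pos 6 ('g'): MISMATCH
  Compare pos 1 ('f') with pos 5 ('j'): MISMATCH
  Compare pos 2 ('k') with pos 4 ('i'): MISMATCH
Result: not a palindrome

0


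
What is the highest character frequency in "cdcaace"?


Input: cdcaace
Character counts:
  'a': 2
  'c': 3
  'd': 1
  'e': 1
Maximum frequency: 3

3


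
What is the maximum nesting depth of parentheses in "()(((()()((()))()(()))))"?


Input: "()(((()()((()))()(()))))"
Tracking depth:
  Position 0 '(': depth becomes 1
  Position 1 ')': depth becomes 0
  Position 2 '(': depth becomes 1
  Position 3 '(': depth becomes 2
  Position 4 '(': depth becomes 3
  Position 5 '(': depth becomes 4
  Position 6 ')': depth becomes 3
  Position 7 '(': depth becomes 4
  Position 8 ')': depth becomes 3
  Position 9 '(': depth becomes 4
  Position 10 '(': depth becomes 5
  Position 11 '(': depth becomes 6
  Position 12 ')': depth becomes 5
  Position 13 ')': depth becomes 4
  Position 14 ')': depth becomes 3
  Position 15 '(': depth becomes 4
  Position 16 ')': depth becomes 3
  Position 17 '(': depth becomes 4
  Position 18 '(': depth becomes 5
  Position 19 ')': depth becomes 4
  Position 20 ')': depth becomes 3
  Position 21 ')': depth becomes 2
  Position 22 ')': depth becomes 1
  Position 23 ')': depth becomes 0
Maximum depth reached: 6

6


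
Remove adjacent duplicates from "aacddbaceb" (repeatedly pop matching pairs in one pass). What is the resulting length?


Input: aacddbaceb
Stack-based adjacent duplicate removal:
  Read 'a': push. Stack: a
  Read 'a': matches stack top 'a' => pop. Stack: (empty)
  Read 'c': push. Stack: c
  Read 'd': push. Stack: cd
  Read 'd': matches stack top 'd' => pop. Stack: c
  Read 'b': push. Stack: cb
  Read 'a': push. Stack: cba
  Read 'c': push. Stack: cbac
  Read 'e': push. Stack: cbace
  Read 'b': push. Stack: cbaceb
Final stack: "cbaceb" (length 6)

6


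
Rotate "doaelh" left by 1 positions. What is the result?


Input: "doaelh", rotate left by 1
First 1 characters: "d"
Remaining characters: "oaelh"
Concatenate remaining + first: "oaelh" + "d" = "oaelhd"

oaelhd


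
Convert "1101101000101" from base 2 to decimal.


Input: "1101101000101" in base 2
Positional expansion:
  Digit '1' (value 1) x 2^12 = 4096
  Digit '1' (value 1) x 2^11 = 2048
  Digit '0' (value 0) x 2^10 = 0
  Digit '1' (value 1) x 2^9 = 512
  Digit '1' (value 1) x 2^8 = 256
  Digit '0' (value 0) x 2^7 = 0
  Digit '1' (value 1) x 2^6 = 64
  Digit '0' (value 0) x 2^5 = 0
  Digit '0' (value 0) x 2^4 = 0
  Digit '0' (value 0) x 2^3 = 0
  Digit '1' (value 1) x 2^2 = 4
  Digit '0' (value 0) x 2^1 = 0
  Digit '1' (value 1) x 2^0 = 1
Sum = 6981

6981


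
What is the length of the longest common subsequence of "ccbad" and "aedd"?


LCS of "ccbad" and "aedd"
DP table:
           a    e    d    d
      0    0    0    0    0
  c   0    0    0    0    0
  c   0    0    0    0    0
  b   0    0    0    0    0
  a   0    1    1    1    1
  d   0    1    1    2    2
LCS length = dp[5][4] = 2

2


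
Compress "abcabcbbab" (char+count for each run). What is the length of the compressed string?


Input: abcabcbbab
Runs:
  'a' x 1 => "a1"
  'b' x 1 => "b1"
  'c' x 1 => "c1"
  'a' x 1 => "a1"
  'b' x 1 => "b1"
  'c' x 1 => "c1"
  'b' x 2 => "b2"
  'a' x 1 => "a1"
  'b' x 1 => "b1"
Compressed: "a1b1c1a1b1c1b2a1b1"
Compressed length: 18

18


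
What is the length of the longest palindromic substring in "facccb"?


Input: "facccb"
Checking substrings for palindromes:
  [2:5] "ccc" (len 3) => palindrome
  [2:4] "cc" (len 2) => palindrome
  [3:5] "cc" (len 2) => palindrome
Longest palindromic substring: "ccc" with length 3

3


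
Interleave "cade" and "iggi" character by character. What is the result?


Interleaving "cade" and "iggi":
  Position 0: 'c' from first, 'i' from second => "ci"
  Position 1: 'a' from first, 'g' from second => "ag"
  Position 2: 'd' from first, 'g' from second => "dg"
  Position 3: 'e' from first, 'i' from second => "ei"
Result: ciagdgei

ciagdgei


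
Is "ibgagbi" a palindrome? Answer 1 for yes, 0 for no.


Input: ibgagbi
Reversed: ibgagbi
  Compare pos 0 ('i') with pos 6 ('i'): match
  Compare pos 1 ('b') with pos 5 ('b'): match
  Compare pos 2 ('g') with pos 4 ('g'): match
Result: palindrome

1


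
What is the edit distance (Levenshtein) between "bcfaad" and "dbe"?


Computing edit distance: "bcfaad" -> "dbe"
DP table:
           d    b    e
      0    1    2    3
  b   1    1    1    2
  c   2    2    2    2
  f   3    3    3    3
  a   4    4    4    4
  a   5    5    5    5
  d   6    5    6    6
Edit distance = dp[6][3] = 6

6


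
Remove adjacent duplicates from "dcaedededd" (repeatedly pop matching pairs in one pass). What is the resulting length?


Input: dcaedededd
Stack-based adjacent duplicate removal:
  Read 'd': push. Stack: d
  Read 'c': push. Stack: dc
  Read 'a': push. Stack: dca
  Read 'e': push. Stack: dcae
  Read 'd': push. Stack: dcaed
  Read 'e': push. Stack: dcaede
  Read 'd': push. Stack: dcaeded
  Read 'e': push. Stack: dcaedede
  Read 'd': push. Stack: dcaededed
  Read 'd': matches stack top 'd' => pop. Stack: dcaedede
Final stack: "dcaedede" (length 8)

8


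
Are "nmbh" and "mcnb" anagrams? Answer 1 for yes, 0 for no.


Strings: "nmbh", "mcnb"
Sorted first:  bhmn
Sorted second: bcmn
Differ at position 1: 'h' vs 'c' => not anagrams

0


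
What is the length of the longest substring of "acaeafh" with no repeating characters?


Input: "acaeafh"
Sliding window (track last position of each char):
  Position 0 ('a'): window [0,0] length 1 -- new best
  Position 1 ('c'): window [0,1] length 2 -- new best
  Position 2 ('a'): repeat (last at 0), move window start to 1
  Position 2 ('a'): window [1,2] length 2
  Position 3 ('e'): window [1,3] length 3 -- new best
  Position 4 ('a'): repeat (last at 2), move window start to 3
  Position 4 ('a'): window [3,4] length 2
  Position 5 ('f'): window [3,5] length 3
  Position 6 ('h'): window [3,6] length 4 -- new best
Longest substring with no repeats: "eafh" with length 4

4


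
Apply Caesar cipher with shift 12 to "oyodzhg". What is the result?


Caesar cipher: shift "oyodzhg" by 12
  'o' (pos 14) + 12 = pos 0 = 'a'
  'y' (pos 24) + 12 = pos 10 = 'k'
  'o' (pos 14) + 12 = pos 0 = 'a'
  'd' (pos 3) + 12 = pos 15 = 'p'
  'z' (pos 25) + 12 = pos 11 = 'l'
  'h' (pos 7) + 12 = pos 19 = 't'
  'g' (pos 6) + 12 = pos 18 = 's'
Result: akaplts

akaplts


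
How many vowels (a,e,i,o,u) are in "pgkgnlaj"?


Input: pgkgnlaj
Checking each character:
  'p' at position 0: consonant
  'g' at position 1: consonant
  'k' at position 2: consonant
  'g' at position 3: consonant
  'n' at position 4: consonant
  'l' at position 5: consonant
  'a' at position 6: vowel (running total: 1)
  'j' at position 7: consonant
Total vowels: 1

1


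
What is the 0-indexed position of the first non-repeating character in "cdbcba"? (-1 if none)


Input: cdbcba
Character frequencies:
  'a': 1
  'b': 2
  'c': 2
  'd': 1
Scanning left to right for freq == 1:
  Position 0 ('c'): freq=2, skip
  Position 1 ('d'): unique! => answer = 1

1


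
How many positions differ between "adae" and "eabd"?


Comparing "adae" and "eabd" position by position:
  Position 0: 'a' vs 'e' => DIFFER
  Position 1: 'd' vs 'a' => DIFFER
  Position 2: 'a' vs 'b' => DIFFER
  Position 3: 'e' vs 'd' => DIFFER
Positions that differ: 4

4


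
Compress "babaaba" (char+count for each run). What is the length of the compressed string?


Input: babaaba
Runs:
  'b' x 1 => "b1"
  'a' x 1 => "a1"
  'b' x 1 => "b1"
  'a' x 2 => "a2"
  'b' x 1 => "b1"
  'a' x 1 => "a1"
Compressed: "b1a1b1a2b1a1"
Compressed length: 12

12


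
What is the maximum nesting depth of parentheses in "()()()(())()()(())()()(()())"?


Input: "()()()(())()()(())()()(()())"
Tracking depth:
  Position 0 '(': depth becomes 1
  Position 1 ')': depth becomes 0
  Position 2 '(': depth becomes 1
  Position 3 ')': depth becomes 0
  Position 4 '(': depth becomes 1
  Position 5 ')': depth becomes 0
  Position 6 '(': depth becomes 1
  Position 7 '(': depth becomes 2
  Position 8 ')': depth becomes 1
  Position 9 ')': depth becomes 0
  Position 10 '(': depth becomes 1
  Position 11 ')': depth becomes 0
  Position 12 '(': depth becomes 1
  Position 13 ')': depth becomes 0
  Position 14 '(': depth becomes 1
  Position 15 '(': depth becomes 2
  Position 16 ')': depth becomes 1
  Position 17 ')': depth becomes 0
  Position 18 '(': depth becomes 1
  Position 19 ')': depth becomes 0
  Position 20 '(': depth becomes 1
  Position 21 ')': depth becomes 0
  Position 22 '(': depth becomes 1
  Position 23 '(': depth becomes 2
  Position 24 ')': depth becomes 1
  Position 25 '(': depth becomes 2
  Position 26 ')': depth becomes 1
  Position 27 ')': depth becomes 0
Maximum depth reached: 2

2


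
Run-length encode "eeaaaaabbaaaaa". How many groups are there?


Input: eeaaaaabbaaaaa
Scanning for consecutive runs:
  Group 1: 'e' x 2 (positions 0-1)
  Group 2: 'a' x 5 (positions 2-6)
  Group 3: 'b' x 2 (positions 7-8)
  Group 4: 'a' x 5 (positions 9-13)
Total groups: 4

4


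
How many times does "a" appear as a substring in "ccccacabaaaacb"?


Searching for "a" in "ccccacabaaaacb"
Scanning each position:
  Position 0: "c" => no
  Position 1: "c" => no
  Position 2: "c" => no
  Position 3: "c" => no
  Position 4: "a" => MATCH
  Position 5: "c" => no
  Position 6: "a" => MATCH
  Position 7: "b" => no
  Position 8: "a" => MATCH
  Position 9: "a" => MATCH
  Position 10: "a" => MATCH
  Position 11: "a" => MATCH
  Position 12: "c" => no
  Position 13: "b" => no
Total occurrences: 6

6


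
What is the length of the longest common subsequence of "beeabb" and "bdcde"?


LCS of "beeabb" and "bdcde"
DP table:
           b    d    c    d    e
      0    0    0    0    0    0
  b   0    1    1    1    1    1
  e   0    1    1    1    1    2
  e   0    1    1    1    1    2
  a   0    1    1    1    1    2
  b   0    1    1    1    1    2
  b   0    1    1    1    1    2
LCS length = dp[6][5] = 2

2


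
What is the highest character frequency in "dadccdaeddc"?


Input: dadccdaeddc
Character counts:
  'a': 2
  'c': 3
  'd': 5
  'e': 1
Maximum frequency: 5

5


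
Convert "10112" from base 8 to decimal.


Input: "10112" in base 8
Positional expansion:
  Digit '1' (value 1) x 8^4 = 4096
  Digit '0' (value 0) x 8^3 = 0
  Digit '1' (value 1) x 8^2 = 64
  Digit '1' (value 1) x 8^1 = 8
  Digit '2' (value 2) x 8^0 = 2
Sum = 4170

4170


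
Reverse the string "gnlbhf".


Input: gnlbhf
Reading characters right to left:
  Position 5: 'f'
  Position 4: 'h'
  Position 3: 'b'
  Position 2: 'l'
  Position 1: 'n'
  Position 0: 'g'
Reversed: fhblng

fhblng


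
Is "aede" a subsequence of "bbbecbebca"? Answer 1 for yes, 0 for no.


Check if "aede" is a subsequence of "bbbecbebca"
Greedy scan:
  Position 0 ('b'): no match needed
  Position 1 ('b'): no match needed
  Position 2 ('b'): no match needed
  Position 3 ('e'): no match needed
  Position 4 ('c'): no match needed
  Position 5 ('b'): no match needed
  Position 6 ('e'): no match needed
  Position 7 ('b'): no match needed
  Position 8 ('c'): no match needed
  Position 9 ('a'): matches sub[0] = 'a'
Only matched 1/4 characters => not a subsequence

0


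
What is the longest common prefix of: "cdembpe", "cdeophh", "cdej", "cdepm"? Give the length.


Words: cdembpe, cdeophh, cdej, cdepm
  Position 0: all 'c' => match
  Position 1: all 'd' => match
  Position 2: all 'e' => match
  Position 3: ('m', 'o', 'j', 'p') => mismatch, stop
LCP = "cde" (length 3)

3


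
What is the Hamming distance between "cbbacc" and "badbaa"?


Comparing "cbbacc" and "badbaa" position by position:
  Position 0: 'c' vs 'b' => differ
  Position 1: 'b' vs 'a' => differ
  Position 2: 'b' vs 'd' => differ
  Position 3: 'a' vs 'b' => differ
  Position 4: 'c' vs 'a' => differ
  Position 5: 'c' vs 'a' => differ
Total differences (Hamming distance): 6

6


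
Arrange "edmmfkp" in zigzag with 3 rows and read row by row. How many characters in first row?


Zigzag "edmmfkp" into 3 rows:
Placing characters:
  'e' => row 0
  'd' => row 1
  'm' => row 2
  'm' => row 1
  'f' => row 0
  'k' => row 1
  'p' => row 2
Rows:
  Row 0: "ef"
  Row 1: "dmk"
  Row 2: "mp"
First row length: 2

2


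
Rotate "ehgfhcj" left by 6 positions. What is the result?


Input: "ehgfhcj", rotate left by 6
First 6 characters: "ehgfhc"
Remaining characters: "j"
Concatenate remaining + first: "j" + "ehgfhc" = "jehgfhc"

jehgfhc


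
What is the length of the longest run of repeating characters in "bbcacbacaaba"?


Input: "bbcacbacaaba"
Scanning for longest run:
  Position 1 ('b'): continues run of 'b', length=2
  Position 2 ('c'): new char, reset run to 1
  Position 3 ('a'): new char, reset run to 1
  Position 4 ('c'): new char, reset run to 1
  Position 5 ('b'): new char, reset run to 1
  Position 6 ('a'): new char, reset run to 1
  Position 7 ('c'): new char, reset run to 1
  Position 8 ('a'): new char, reset run to 1
  Position 9 ('a'): continues run of 'a', length=2
  Position 10 ('b'): new char, reset run to 1
  Position 11 ('a'): new char, reset run to 1
Longest run: 'b' with length 2

2


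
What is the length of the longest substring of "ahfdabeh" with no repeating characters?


Input: "ahfdabeh"
Sliding window (track last position of each char):
  Position 0 ('a'): window [0,0] length 1 -- new best
  Position 1 ('h'): window [0,1] length 2 -- new best
  Position 2 ('f'): window [0,2] length 3 -- new best
  Position 3 ('d'): window [0,3] length 4 -- new best
  Position 4 ('a'): repeat (last at 0), move window start to 1
  Position 4 ('a'): window [1,4] length 4
  Position 5 ('b'): window [1,5] length 5 -- new best
  Position 6 ('e'): window [1,6] length 6 -- new best
  Position 7 ('h'): repeat (last at 1), move window start to 2
  Position 7 ('h'): window [2,7] length 6
Longest substring with no repeats: "hfdabe" with length 6

6


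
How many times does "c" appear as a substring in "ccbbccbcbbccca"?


Searching for "c" in "ccbbccbcbbccca"
Scanning each position:
  Position 0: "c" => MATCH
  Position 1: "c" => MATCH
  Position 2: "b" => no
  Position 3: "b" => no
  Position 4: "c" => MATCH
  Position 5: "c" => MATCH
  Position 6: "b" => no
  Position 7: "c" => MATCH
  Position 8: "b" => no
  Position 9: "b" => no
  Position 10: "c" => MATCH
  Position 11: "c" => MATCH
  Position 12: "c" => MATCH
  Position 13: "a" => no
Total occurrences: 8

8


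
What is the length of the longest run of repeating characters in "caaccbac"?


Input: "caaccbac"
Scanning for longest run:
  Position 1 ('a'): new char, reset run to 1
  Position 2 ('a'): continues run of 'a', length=2
  Position 3 ('c'): new char, reset run to 1
  Position 4 ('c'): continues run of 'c', length=2
  Position 5 ('b'): new char, reset run to 1
  Position 6 ('a'): new char, reset run to 1
  Position 7 ('c'): new char, reset run to 1
Longest run: 'a' with length 2

2


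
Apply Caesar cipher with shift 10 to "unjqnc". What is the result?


Caesar cipher: shift "unjqnc" by 10
  'u' (pos 20) + 10 = pos 4 = 'e'
  'n' (pos 13) + 10 = pos 23 = 'x'
  'j' (pos 9) + 10 = pos 19 = 't'
  'q' (pos 16) + 10 = pos 0 = 'a'
  'n' (pos 13) + 10 = pos 23 = 'x'
  'c' (pos 2) + 10 = pos 12 = 'm'
Result: extaxm

extaxm


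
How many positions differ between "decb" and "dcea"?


Comparing "decb" and "dcea" position by position:
  Position 0: 'd' vs 'd' => same
  Position 1: 'e' vs 'c' => DIFFER
  Position 2: 'c' vs 'e' => DIFFER
  Position 3: 'b' vs 'a' => DIFFER
Positions that differ: 3

3


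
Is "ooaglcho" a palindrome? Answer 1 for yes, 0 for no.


Input: ooaglcho
Reversed: ohclgaoo
  Compare pos 0 ('o') with pos 7 ('o'): match
  Compare pos 1 ('o') with pos 6 ('h'): MISMATCH
  Compare pos 2 ('a') with pos 5 ('c'): MISMATCH
  Compare pos 3 ('g') with pos 4 ('l'): MISMATCH
Result: not a palindrome

0


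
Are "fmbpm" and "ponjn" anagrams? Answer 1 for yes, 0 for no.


Strings: "fmbpm", "ponjn"
Sorted first:  bfmmp
Sorted second: jnnop
Differ at position 0: 'b' vs 'j' => not anagrams

0


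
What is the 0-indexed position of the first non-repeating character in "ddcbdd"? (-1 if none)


Input: ddcbdd
Character frequencies:
  'b': 1
  'c': 1
  'd': 4
Scanning left to right for freq == 1:
  Position 0 ('d'): freq=4, skip
  Position 1 ('d'): freq=4, skip
  Position 2 ('c'): unique! => answer = 2

2


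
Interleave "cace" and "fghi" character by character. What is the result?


Interleaving "cace" and "fghi":
  Position 0: 'c' from first, 'f' from second => "cf"
  Position 1: 'a' from first, 'g' from second => "ag"
  Position 2: 'c' from first, 'h' from second => "ch"
  Position 3: 'e' from first, 'i' from second => "ei"
Result: cfagchei

cfagchei


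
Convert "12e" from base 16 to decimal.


Input: "12e" in base 16
Positional expansion:
  Digit '1' (value 1) x 16^2 = 256
  Digit '2' (value 2) x 16^1 = 32
  Digit 'e' (value 14) x 16^0 = 14
Sum = 302

302


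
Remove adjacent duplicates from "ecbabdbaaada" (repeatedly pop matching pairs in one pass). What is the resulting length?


Input: ecbabdbaaada
Stack-based adjacent duplicate removal:
  Read 'e': push. Stack: e
  Read 'c': push. Stack: ec
  Read 'b': push. Stack: ecb
  Read 'a': push. Stack: ecba
  Read 'b': push. Stack: ecbab
  Read 'd': push. Stack: ecbabd
  Read 'b': push. Stack: ecbabdb
  Read 'a': push. Stack: ecbabdba
  Read 'a': matches stack top 'a' => pop. Stack: ecbabdb
  Read 'a': push. Stack: ecbabdba
  Read 'd': push. Stack: ecbabdbad
  Read 'a': push. Stack: ecbabdbada
Final stack: "ecbabdbada" (length 10)

10


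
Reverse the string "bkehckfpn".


Input: bkehckfpn
Reading characters right to left:
  Position 8: 'n'
  Position 7: 'p'
  Position 6: 'f'
  Position 5: 'k'
  Position 4: 'c'
  Position 3: 'h'
  Position 2: 'e'
  Position 1: 'k'
  Position 0: 'b'
Reversed: npfkchekb

npfkchekb


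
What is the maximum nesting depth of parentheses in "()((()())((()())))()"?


Input: "()((()())((()())))()"
Tracking depth:
  Position 0 '(': depth becomes 1
  Position 1 ')': depth becomes 0
  Position 2 '(': depth becomes 1
  Position 3 '(': depth becomes 2
  Position 4 '(': depth becomes 3
  Position 5 ')': depth becomes 2
  Position 6 '(': depth becomes 3
  Position 7 ')': depth becomes 2
  Position 8 ')': depth becomes 1
  Position 9 '(': depth becomes 2
  Position 10 '(': depth becomes 3
  Position 11 '(': depth becomes 4
  Position 12 ')': depth becomes 3
  Position 13 '(': depth becomes 4
  Position 14 ')': depth becomes 3
  Position 15 ')': depth becomes 2
  Position 16 ')': depth becomes 1
  Position 17 ')': depth becomes 0
  Position 18 '(': depth becomes 1
  Position 19 ')': depth becomes 0
Maximum depth reached: 4

4


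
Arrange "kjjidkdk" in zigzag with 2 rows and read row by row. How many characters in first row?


Zigzag "kjjidkdk" into 2 rows:
Placing characters:
  'k' => row 0
  'j' => row 1
  'j' => row 0
  'i' => row 1
  'd' => row 0
  'k' => row 1
  'd' => row 0
  'k' => row 1
Rows:
  Row 0: "kjdd"
  Row 1: "jikk"
First row length: 4

4


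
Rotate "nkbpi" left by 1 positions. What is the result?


Input: "nkbpi", rotate left by 1
First 1 characters: "n"
Remaining characters: "kbpi"
Concatenate remaining + first: "kbpi" + "n" = "kbpin"

kbpin


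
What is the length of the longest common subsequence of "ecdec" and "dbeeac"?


LCS of "ecdec" and "dbeeac"
DP table:
           d    b    e    e    a    c
      0    0    0    0    0    0    0
  e   0    0    0    1    1    1    1
  c   0    0    0    1    1    1    2
  d   0    1    1    1    1    1    2
  e   0    1    1    2    2    2    2
  c   0    1    1    2    2    2    3
LCS length = dp[5][6] = 3

3


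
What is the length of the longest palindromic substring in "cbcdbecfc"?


Input: "cbcdbecfc"
Checking substrings for palindromes:
  [0:3] "cbc" (len 3) => palindrome
  [6:9] "cfc" (len 3) => palindrome
Longest palindromic substring: "cbc" with length 3

3


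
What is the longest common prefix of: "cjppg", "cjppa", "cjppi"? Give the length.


Words: cjppg, cjppa, cjppi
  Position 0: all 'c' => match
  Position 1: all 'j' => match
  Position 2: all 'p' => match
  Position 3: all 'p' => match
  Position 4: ('g', 'a', 'i') => mismatch, stop
LCP = "cjpp" (length 4)

4


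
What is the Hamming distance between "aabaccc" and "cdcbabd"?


Comparing "aabaccc" and "cdcbabd" position by position:
  Position 0: 'a' vs 'c' => differ
  Position 1: 'a' vs 'd' => differ
  Position 2: 'b' vs 'c' => differ
  Position 3: 'a' vs 'b' => differ
  Position 4: 'c' vs 'a' => differ
  Position 5: 'c' vs 'b' => differ
  Position 6: 'c' vs 'd' => differ
Total differences (Hamming distance): 7

7


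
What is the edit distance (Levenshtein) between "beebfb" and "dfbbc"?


Computing edit distance: "beebfb" -> "dfbbc"
DP table:
           d    f    b    b    c
      0    1    2    3    4    5
  b   1    1    2    2    3    4
  e   2    2    2    3    3    4
  e   3    3    3    3    4    4
  b   4    4    4    3    3    4
  f   5    5    4    4    4    4
  b   6    6    5    4    4    5
Edit distance = dp[6][5] = 5

5


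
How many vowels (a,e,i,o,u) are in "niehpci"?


Input: niehpci
Checking each character:
  'n' at position 0: consonant
  'i' at position 1: vowel (running total: 1)
  'e' at position 2: vowel (running total: 2)
  'h' at position 3: consonant
  'p' at position 4: consonant
  'c' at position 5: consonant
  'i' at position 6: vowel (running total: 3)
Total vowels: 3

3


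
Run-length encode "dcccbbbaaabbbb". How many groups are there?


Input: dcccbbbaaabbbb
Scanning for consecutive runs:
  Group 1: 'd' x 1 (positions 0-0)
  Group 2: 'c' x 3 (positions 1-3)
  Group 3: 'b' x 3 (positions 4-6)
  Group 4: 'a' x 3 (positions 7-9)
  Group 5: 'b' x 4 (positions 10-13)
Total groups: 5

5


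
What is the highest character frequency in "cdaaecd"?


Input: cdaaecd
Character counts:
  'a': 2
  'c': 2
  'd': 2
  'e': 1
Maximum frequency: 2

2


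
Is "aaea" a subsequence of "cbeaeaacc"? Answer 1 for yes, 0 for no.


Check if "aaea" is a subsequence of "cbeaeaacc"
Greedy scan:
  Position 0 ('c'): no match needed
  Position 1 ('b'): no match needed
  Position 2 ('e'): no match needed
  Position 3 ('a'): matches sub[0] = 'a'
  Position 4 ('e'): no match needed
  Position 5 ('a'): matches sub[1] = 'a'
  Position 6 ('a'): no match needed
  Position 7 ('c'): no match needed
  Position 8 ('c'): no match needed
Only matched 2/4 characters => not a subsequence

0


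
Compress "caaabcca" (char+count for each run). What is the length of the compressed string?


Input: caaabcca
Runs:
  'c' x 1 => "c1"
  'a' x 3 => "a3"
  'b' x 1 => "b1"
  'c' x 2 => "c2"
  'a' x 1 => "a1"
Compressed: "c1a3b1c2a1"
Compressed length: 10

10


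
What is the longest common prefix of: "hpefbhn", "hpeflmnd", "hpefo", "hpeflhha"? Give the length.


Words: hpefbhn, hpeflmnd, hpefo, hpeflhha
  Position 0: all 'h' => match
  Position 1: all 'p' => match
  Position 2: all 'e' => match
  Position 3: all 'f' => match
  Position 4: ('b', 'l', 'o', 'l') => mismatch, stop
LCP = "hpef" (length 4)

4


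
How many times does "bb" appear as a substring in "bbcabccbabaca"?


Searching for "bb" in "bbcabccbabaca"
Scanning each position:
  Position 0: "bb" => MATCH
  Position 1: "bc" => no
  Position 2: "ca" => no
  Position 3: "ab" => no
  Position 4: "bc" => no
  Position 5: "cc" => no
  Position 6: "cb" => no
  Position 7: "ba" => no
  Position 8: "ab" => no
  Position 9: "ba" => no
  Position 10: "ac" => no
  Position 11: "ca" => no
Total occurrences: 1

1


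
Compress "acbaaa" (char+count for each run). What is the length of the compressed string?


Input: acbaaa
Runs:
  'a' x 1 => "a1"
  'c' x 1 => "c1"
  'b' x 1 => "b1"
  'a' x 3 => "a3"
Compressed: "a1c1b1a3"
Compressed length: 8

8


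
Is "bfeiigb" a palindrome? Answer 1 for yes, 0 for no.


Input: bfeiigb
Reversed: bgiiefb
  Compare pos 0 ('b') with pos 6 ('b'): match
  Compare pos 1 ('f') with pos 5 ('g'): MISMATCH
  Compare pos 2 ('e') with pos 4 ('i'): MISMATCH
Result: not a palindrome

0


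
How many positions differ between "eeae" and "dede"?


Comparing "eeae" and "dede" position by position:
  Position 0: 'e' vs 'd' => DIFFER
  Position 1: 'e' vs 'e' => same
  Position 2: 'a' vs 'd' => DIFFER
  Position 3: 'e' vs 'e' => same
Positions that differ: 2

2


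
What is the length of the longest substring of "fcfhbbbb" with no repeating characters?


Input: "fcfhbbbb"
Sliding window (track last position of each char):
  Position 0 ('f'): window [0,0] length 1 -- new best
  Position 1 ('c'): window [0,1] length 2 -- new best
  Position 2 ('f'): repeat (last at 0), move window start to 1
  Position 2 ('f'): window [1,2] length 2
  Position 3 ('h'): window [1,3] length 3 -- new best
  Position 4 ('b'): window [1,4] length 4 -- new best
  Position 5 ('b'): repeat (last at 4), move window start to 5
  Position 5 ('b'): window [5,5] length 1
  Position 6 ('b'): repeat (last at 5), move window start to 6
  Position 6 ('b'): window [6,6] length 1
  Position 7 ('b'): repeat (last at 6), move window start to 7
  Position 7 ('b'): window [7,7] length 1
Longest substring with no repeats: "cfhb" with length 4

4


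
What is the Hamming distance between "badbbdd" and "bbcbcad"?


Comparing "badbbdd" and "bbcbcad" position by position:
  Position 0: 'b' vs 'b' => same
  Position 1: 'a' vs 'b' => differ
  Position 2: 'd' vs 'c' => differ
  Position 3: 'b' vs 'b' => same
  Position 4: 'b' vs 'c' => differ
  Position 5: 'd' vs 'a' => differ
  Position 6: 'd' vs 'd' => same
Total differences (Hamming distance): 4

4


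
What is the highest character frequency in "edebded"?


Input: edebded
Character counts:
  'b': 1
  'd': 3
  'e': 3
Maximum frequency: 3

3


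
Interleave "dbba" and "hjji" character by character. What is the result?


Interleaving "dbba" and "hjji":
  Position 0: 'd' from first, 'h' from second => "dh"
  Position 1: 'b' from first, 'j' from second => "bj"
  Position 2: 'b' from first, 'j' from second => "bj"
  Position 3: 'a' from first, 'i' from second => "ai"
Result: dhbjbjai

dhbjbjai


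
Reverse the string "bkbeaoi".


Input: bkbeaoi
Reading characters right to left:
  Position 6: 'i'
  Position 5: 'o'
  Position 4: 'a'
  Position 3: 'e'
  Position 2: 'b'
  Position 1: 'k'
  Position 0: 'b'
Reversed: ioaebkb

ioaebkb


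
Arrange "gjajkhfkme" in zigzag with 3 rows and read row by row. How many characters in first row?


Zigzag "gjajkhfkme" into 3 rows:
Placing characters:
  'g' => row 0
  'j' => row 1
  'a' => row 2
  'j' => row 1
  'k' => row 0
  'h' => row 1
  'f' => row 2
  'k' => row 1
  'm' => row 0
  'e' => row 1
Rows:
  Row 0: "gkm"
  Row 1: "jjhke"
  Row 2: "af"
First row length: 3

3


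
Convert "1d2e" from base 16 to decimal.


Input: "1d2e" in base 16
Positional expansion:
  Digit '1' (value 1) x 16^3 = 4096
  Digit 'd' (value 13) x 16^2 = 3328
  Digit '2' (value 2) x 16^1 = 32
  Digit 'e' (value 14) x 16^0 = 14
Sum = 7470

7470


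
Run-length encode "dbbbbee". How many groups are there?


Input: dbbbbee
Scanning for consecutive runs:
  Group 1: 'd' x 1 (positions 0-0)
  Group 2: 'b' x 4 (positions 1-4)
  Group 3: 'e' x 2 (positions 5-6)
Total groups: 3

3


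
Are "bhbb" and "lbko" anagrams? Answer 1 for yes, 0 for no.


Strings: "bhbb", "lbko"
Sorted first:  bbbh
Sorted second: bklo
Differ at position 1: 'b' vs 'k' => not anagrams

0


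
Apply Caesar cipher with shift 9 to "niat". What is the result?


Caesar cipher: shift "niat" by 9
  'n' (pos 13) + 9 = pos 22 = 'w'
  'i' (pos 8) + 9 = pos 17 = 'r'
  'a' (pos 0) + 9 = pos 9 = 'j'
  't' (pos 19) + 9 = pos 2 = 'c'
Result: wrjc

wrjc


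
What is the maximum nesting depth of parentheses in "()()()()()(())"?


Input: "()()()()()(())"
Tracking depth:
  Position 0 '(': depth becomes 1
  Position 1 ')': depth becomes 0
  Position 2 '(': depth becomes 1
  Position 3 ')': depth becomes 0
  Position 4 '(': depth becomes 1
  Position 5 ')': depth becomes 0
  Position 6 '(': depth becomes 1
  Position 7 ')': depth becomes 0
  Position 8 '(': depth becomes 1
  Position 9 ')': depth becomes 0
  Position 10 '(': depth becomes 1
  Position 11 '(': depth becomes 2
  Position 12 ')': depth becomes 1
  Position 13 ')': depth becomes 0
Maximum depth reached: 2

2


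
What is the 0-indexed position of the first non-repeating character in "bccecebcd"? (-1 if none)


Input: bccecebcd
Character frequencies:
  'b': 2
  'c': 4
  'd': 1
  'e': 2
Scanning left to right for freq == 1:
  Position 0 ('b'): freq=2, skip
  Position 1 ('c'): freq=4, skip
  Position 2 ('c'): freq=4, skip
  Position 3 ('e'): freq=2, skip
  Position 4 ('c'): freq=4, skip
  Position 5 ('e'): freq=2, skip
  Position 6 ('b'): freq=2, skip
  Position 7 ('c'): freq=4, skip
  Position 8 ('d'): unique! => answer = 8

8


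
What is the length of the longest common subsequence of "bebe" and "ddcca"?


LCS of "bebe" and "ddcca"
DP table:
           d    d    c    c    a
      0    0    0    0    0    0
  b   0    0    0    0    0    0
  e   0    0    0    0    0    0
  b   0    0    0    0    0    0
  e   0    0    0    0    0    0
LCS length = dp[4][5] = 0

0


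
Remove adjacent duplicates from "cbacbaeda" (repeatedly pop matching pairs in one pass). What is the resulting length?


Input: cbacbaeda
Stack-based adjacent duplicate removal:
  Read 'c': push. Stack: c
  Read 'b': push. Stack: cb
  Read 'a': push. Stack: cba
  Read 'c': push. Stack: cbac
  Read 'b': push. Stack: cbacb
  Read 'a': push. Stack: cbacba
  Read 'e': push. Stack: cbacbae
  Read 'd': push. Stack: cbacbaed
  Read 'a': push. Stack: cbacbaeda
Final stack: "cbacbaeda" (length 9)

9


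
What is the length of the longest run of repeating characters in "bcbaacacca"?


Input: "bcbaacacca"
Scanning for longest run:
  Position 1 ('c'): new char, reset run to 1
  Position 2 ('b'): new char, reset run to 1
  Position 3 ('a'): new char, reset run to 1
  Position 4 ('a'): continues run of 'a', length=2
  Position 5 ('c'): new char, reset run to 1
  Position 6 ('a'): new char, reset run to 1
  Position 7 ('c'): new char, reset run to 1
  Position 8 ('c'): continues run of 'c', length=2
  Position 9 ('a'): new char, reset run to 1
Longest run: 'a' with length 2

2


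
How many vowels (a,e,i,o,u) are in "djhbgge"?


Input: djhbgge
Checking each character:
  'd' at position 0: consonant
  'j' at position 1: consonant
  'h' at position 2: consonant
  'b' at position 3: consonant
  'g' at position 4: consonant
  'g' at position 5: consonant
  'e' at position 6: vowel (running total: 1)
Total vowels: 1

1


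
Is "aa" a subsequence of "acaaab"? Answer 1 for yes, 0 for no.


Check if "aa" is a subsequence of "acaaab"
Greedy scan:
  Position 0 ('a'): matches sub[0] = 'a'
  Position 1 ('c'): no match needed
  Position 2 ('a'): matches sub[1] = 'a'
  Position 3 ('a'): no match needed
  Position 4 ('a'): no match needed
  Position 5 ('b'): no match needed
All 2 characters matched => is a subsequence

1


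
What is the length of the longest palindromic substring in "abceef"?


Input: "abceef"
Checking substrings for palindromes:
  [3:5] "ee" (len 2) => palindrome
Longest palindromic substring: "ee" with length 2

2


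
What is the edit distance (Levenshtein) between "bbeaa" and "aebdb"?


Computing edit distance: "bbeaa" -> "aebdb"
DP table:
           a    e    b    d    b
      0    1    2    3    4    5
  b   1    1    2    2    3    4
  b   2    2    2    2    3    3
  e   3    3    2    3    3    4
  a   4    3    3    3    4    4
  a   5    4    4    4    4    5
Edit distance = dp[5][5] = 5

5


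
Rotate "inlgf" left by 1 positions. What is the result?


Input: "inlgf", rotate left by 1
First 1 characters: "i"
Remaining characters: "nlgf"
Concatenate remaining + first: "nlgf" + "i" = "nlgfi"

nlgfi


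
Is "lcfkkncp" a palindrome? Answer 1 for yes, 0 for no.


Input: lcfkkncp
Reversed: pcnkkfcl
  Compare pos 0 ('l') with pos 7 ('p'): MISMATCH
  Compare pos 1 ('c') with pos 6 ('c'): match
  Compare pos 2 ('f') with pos 5 ('n'): MISMATCH
  Compare pos 3 ('k') with pos 4 ('k'): match
Result: not a palindrome

0


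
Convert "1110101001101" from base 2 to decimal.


Input: "1110101001101" in base 2
Positional expansion:
  Digit '1' (value 1) x 2^12 = 4096
  Digit '1' (value 1) x 2^11 = 2048
  Digit '1' (value 1) x 2^10 = 1024
  Digit '0' (value 0) x 2^9 = 0
  Digit '1' (value 1) x 2^8 = 256
  Digit '0' (value 0) x 2^7 = 0
  Digit '1' (value 1) x 2^6 = 64
  Digit '0' (value 0) x 2^5 = 0
  Digit '0' (value 0) x 2^4 = 0
  Digit '1' (value 1) x 2^3 = 8
  Digit '1' (value 1) x 2^2 = 4
  Digit '0' (value 0) x 2^1 = 0
  Digit '1' (value 1) x 2^0 = 1
Sum = 7501

7501


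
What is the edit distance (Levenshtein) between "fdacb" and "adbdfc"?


Computing edit distance: "fdacb" -> "adbdfc"
DP table:
           a    d    b    d    f    c
      0    1    2    3    4    5    6
  f   1    1    2    3    4    4    5
  d   2    2    1    2    3    4    5
  a   3    2    2    2    3    4    5
  c   4    3    3    3    3    4    4
  b   5    4    4    3    4    4    5
Edit distance = dp[5][6] = 5

5


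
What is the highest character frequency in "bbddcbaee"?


Input: bbddcbaee
Character counts:
  'a': 1
  'b': 3
  'c': 1
  'd': 2
  'e': 2
Maximum frequency: 3

3


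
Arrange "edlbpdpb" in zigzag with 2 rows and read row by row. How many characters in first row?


Zigzag "edlbpdpb" into 2 rows:
Placing characters:
  'e' => row 0
  'd' => row 1
  'l' => row 0
  'b' => row 1
  'p' => row 0
  'd' => row 1
  'p' => row 0
  'b' => row 1
Rows:
  Row 0: "elpp"
  Row 1: "dbdb"
First row length: 4

4


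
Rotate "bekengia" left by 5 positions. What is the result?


Input: "bekengia", rotate left by 5
First 5 characters: "beken"
Remaining characters: "gia"
Concatenate remaining + first: "gia" + "beken" = "giabeken"

giabeken


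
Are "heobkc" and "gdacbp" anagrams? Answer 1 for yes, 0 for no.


Strings: "heobkc", "gdacbp"
Sorted first:  bcehko
Sorted second: abcdgp
Differ at position 0: 'b' vs 'a' => not anagrams

0


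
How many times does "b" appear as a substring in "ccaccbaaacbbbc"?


Searching for "b" in "ccaccbaaacbbbc"
Scanning each position:
  Position 0: "c" => no
  Position 1: "c" => no
  Position 2: "a" => no
  Position 3: "c" => no
  Position 4: "c" => no
  Position 5: "b" => MATCH
  Position 6: "a" => no
  Position 7: "a" => no
  Position 8: "a" => no
  Position 9: "c" => no
  Position 10: "b" => MATCH
  Position 11: "b" => MATCH
  Position 12: "b" => MATCH
  Position 13: "c" => no
Total occurrences: 4

4


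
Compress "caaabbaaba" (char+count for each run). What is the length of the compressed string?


Input: caaabbaaba
Runs:
  'c' x 1 => "c1"
  'a' x 3 => "a3"
  'b' x 2 => "b2"
  'a' x 2 => "a2"
  'b' x 1 => "b1"
  'a' x 1 => "a1"
Compressed: "c1a3b2a2b1a1"
Compressed length: 12

12


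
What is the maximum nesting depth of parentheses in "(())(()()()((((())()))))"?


Input: "(())(()()()((((())()))))"
Tracking depth:
  Position 0 '(': depth becomes 1
  Position 1 '(': depth becomes 2
  Position 2 ')': depth becomes 1
  Position 3 ')': depth becomes 0
  Position 4 '(': depth becomes 1
  Position 5 '(': depth becomes 2
  Position 6 ')': depth becomes 1
  Position 7 '(': depth becomes 2
  Position 8 ')': depth becomes 1
  Position 9 '(': depth becomes 2
  Position 10 ')': depth becomes 1
  Position 11 '(': depth becomes 2
  Position 12 '(': depth becomes 3
  Position 13 '(': depth becomes 4
  Position 14 '(': depth becomes 5
  Position 15 '(': depth becomes 6
  Position 16 ')': depth becomes 5
  Position 17 ')': depth becomes 4
  Position 18 '(': depth becomes 5
  Position 19 ')': depth becomes 4
  Position 20 ')': depth becomes 3
  Position 21 ')': depth becomes 2
  Position 22 ')': depth becomes 1
  Position 23 ')': depth becomes 0
Maximum depth reached: 6

6
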